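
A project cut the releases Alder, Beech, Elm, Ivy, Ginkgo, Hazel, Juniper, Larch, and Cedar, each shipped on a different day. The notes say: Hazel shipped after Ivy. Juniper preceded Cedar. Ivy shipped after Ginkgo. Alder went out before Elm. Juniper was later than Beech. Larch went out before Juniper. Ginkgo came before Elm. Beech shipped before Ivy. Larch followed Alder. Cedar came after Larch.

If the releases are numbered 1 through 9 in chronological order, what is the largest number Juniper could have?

8

Juniper must come before Cedar — 1 release forced after it.
Everything else can be placed before Juniper in some valid order, so Juniper can sit as late as position 9 − 1 = 8.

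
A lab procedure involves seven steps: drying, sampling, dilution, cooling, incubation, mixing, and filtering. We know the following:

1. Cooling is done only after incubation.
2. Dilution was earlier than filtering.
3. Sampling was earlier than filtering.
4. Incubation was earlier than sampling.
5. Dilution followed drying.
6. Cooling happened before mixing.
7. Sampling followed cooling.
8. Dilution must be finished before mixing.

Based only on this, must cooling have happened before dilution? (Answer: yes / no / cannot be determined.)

No chain of stated constraints runs from cooling to dilution, and none runs from dilution to cooling either.
So the relative order of cooling and dilution is not fixed by the given facts.

cannot be determined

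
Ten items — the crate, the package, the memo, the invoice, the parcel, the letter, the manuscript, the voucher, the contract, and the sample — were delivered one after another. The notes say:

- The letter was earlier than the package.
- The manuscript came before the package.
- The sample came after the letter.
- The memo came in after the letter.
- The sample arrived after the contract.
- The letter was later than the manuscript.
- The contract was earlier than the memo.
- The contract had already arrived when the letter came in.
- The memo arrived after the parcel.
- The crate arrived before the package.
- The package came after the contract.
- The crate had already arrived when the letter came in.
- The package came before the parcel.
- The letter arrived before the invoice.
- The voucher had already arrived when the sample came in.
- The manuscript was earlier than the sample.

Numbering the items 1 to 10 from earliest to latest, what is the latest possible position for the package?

8

The package must come before the memo and the parcel — 2 items forced after it.
Everything else can be placed before the package in some valid order, so the package can sit as late as position 10 − 2 = 8.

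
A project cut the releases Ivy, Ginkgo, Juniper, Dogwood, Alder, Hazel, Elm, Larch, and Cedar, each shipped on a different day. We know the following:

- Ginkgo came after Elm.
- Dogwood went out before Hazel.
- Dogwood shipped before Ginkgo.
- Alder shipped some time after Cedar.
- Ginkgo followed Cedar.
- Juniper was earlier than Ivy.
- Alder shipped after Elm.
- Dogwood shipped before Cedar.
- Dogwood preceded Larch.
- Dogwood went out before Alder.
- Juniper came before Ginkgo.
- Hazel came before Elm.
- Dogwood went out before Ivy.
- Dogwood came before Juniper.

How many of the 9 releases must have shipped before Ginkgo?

5

Directly stated before Ginkgo: Cedar, Dogwood, Elm, and Juniper.
Hazel reaches Ginkgo via Hazel → Elm → Ginkgo.
No chain forces Ivy (or any of the others) ahead of Ginkgo.
That's Cedar, Dogwood, Elm, Hazel, and Juniper — 5 in all.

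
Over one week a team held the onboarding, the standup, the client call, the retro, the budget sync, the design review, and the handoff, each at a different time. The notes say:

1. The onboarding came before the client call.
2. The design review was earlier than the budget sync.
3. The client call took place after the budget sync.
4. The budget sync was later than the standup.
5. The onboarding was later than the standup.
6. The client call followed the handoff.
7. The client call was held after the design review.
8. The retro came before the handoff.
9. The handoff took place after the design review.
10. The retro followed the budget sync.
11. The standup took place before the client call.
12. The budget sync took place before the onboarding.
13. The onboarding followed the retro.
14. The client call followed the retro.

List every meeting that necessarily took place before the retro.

Directly stated before the retro: the budget sync.
The design review reaches the retro via the design review → the budget sync → the retro.
The standup reaches the retro via the standup → the budget sync → the retro.
No chain forces the onboarding (or any of the others) ahead of the retro.

the budget sync, the design review, the standup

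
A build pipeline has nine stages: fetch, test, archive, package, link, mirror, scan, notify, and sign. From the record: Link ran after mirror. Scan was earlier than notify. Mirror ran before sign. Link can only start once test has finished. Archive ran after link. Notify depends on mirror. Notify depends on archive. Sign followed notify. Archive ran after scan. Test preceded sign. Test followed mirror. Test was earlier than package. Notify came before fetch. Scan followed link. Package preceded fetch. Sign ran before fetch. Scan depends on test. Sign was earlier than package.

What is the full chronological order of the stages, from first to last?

The constraints fix every adjacent pair, so only one ordering works:
mirror → test → link → scan → archive → notify → sign → package → fetch.

mirror, test, link, scan, archive, notify, sign, package, fetch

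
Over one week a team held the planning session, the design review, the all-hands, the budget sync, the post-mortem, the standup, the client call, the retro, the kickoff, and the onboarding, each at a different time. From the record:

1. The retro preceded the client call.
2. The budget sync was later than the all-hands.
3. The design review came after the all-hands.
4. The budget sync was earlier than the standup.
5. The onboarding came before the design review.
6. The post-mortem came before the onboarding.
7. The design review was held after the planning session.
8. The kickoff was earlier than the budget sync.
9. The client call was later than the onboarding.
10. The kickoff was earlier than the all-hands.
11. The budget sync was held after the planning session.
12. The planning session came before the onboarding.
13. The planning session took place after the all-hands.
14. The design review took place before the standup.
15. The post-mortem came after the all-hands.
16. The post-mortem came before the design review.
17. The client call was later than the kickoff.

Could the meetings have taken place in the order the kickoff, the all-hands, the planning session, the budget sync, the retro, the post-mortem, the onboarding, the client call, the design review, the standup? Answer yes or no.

Check each stated constraint against the proposed order — e.g. the kickoff is ahead of the client call; the all-hands is ahead of the design review. Every pair is in the required order; nothing is violated.

yes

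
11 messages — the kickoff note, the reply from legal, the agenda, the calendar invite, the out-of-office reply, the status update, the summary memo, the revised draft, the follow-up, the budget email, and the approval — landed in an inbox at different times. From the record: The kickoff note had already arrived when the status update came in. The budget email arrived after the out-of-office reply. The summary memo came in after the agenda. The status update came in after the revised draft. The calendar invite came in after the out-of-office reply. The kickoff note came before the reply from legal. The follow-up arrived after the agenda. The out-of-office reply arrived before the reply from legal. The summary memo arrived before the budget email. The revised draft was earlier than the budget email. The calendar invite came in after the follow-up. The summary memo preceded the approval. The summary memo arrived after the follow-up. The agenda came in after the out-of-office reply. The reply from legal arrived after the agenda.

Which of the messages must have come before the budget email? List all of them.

the agenda, the follow-up, the out-of-office reply, the revised draft, the summary memo

Directly stated before the budget email: the out-of-office reply, the revised draft, and the summary memo.
The agenda reaches the budget email via the agenda → the summary memo → the budget email.
The follow-up reaches the budget email via the follow-up → the summary memo → the budget email.
No chain forces the approval (or any of the others) ahead of the budget email.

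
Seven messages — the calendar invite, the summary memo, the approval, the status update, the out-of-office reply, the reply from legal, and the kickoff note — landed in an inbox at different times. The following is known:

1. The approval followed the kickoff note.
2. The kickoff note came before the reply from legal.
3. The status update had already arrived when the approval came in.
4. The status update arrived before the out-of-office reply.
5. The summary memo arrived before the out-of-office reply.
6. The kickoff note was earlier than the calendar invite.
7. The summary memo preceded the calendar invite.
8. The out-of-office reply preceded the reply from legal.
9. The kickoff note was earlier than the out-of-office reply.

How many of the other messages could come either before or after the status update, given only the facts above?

3

Forced after the status update: the approval, the out-of-office reply, and the reply from legal.
That leaves the calendar invite, the kickoff note, and the summary memo with no forced order relative to the status update — 3.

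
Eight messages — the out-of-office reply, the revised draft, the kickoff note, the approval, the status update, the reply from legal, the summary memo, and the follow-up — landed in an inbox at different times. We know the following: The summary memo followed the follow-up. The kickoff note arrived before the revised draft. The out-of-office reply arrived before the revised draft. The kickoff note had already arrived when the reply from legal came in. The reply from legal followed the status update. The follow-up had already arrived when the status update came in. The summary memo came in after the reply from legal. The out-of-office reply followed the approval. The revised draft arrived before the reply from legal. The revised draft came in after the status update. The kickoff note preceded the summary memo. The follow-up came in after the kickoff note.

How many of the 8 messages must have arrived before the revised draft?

5

Directly stated before the revised draft: the kickoff note, the out-of-office reply, and the status update.
The approval reaches the revised draft via the approval → the out-of-office reply → the revised draft.
The follow-up reaches the revised draft via the follow-up → the status update → the revised draft.
No chain forces the summary memo (or any of the others) ahead of the revised draft.
That's the approval, the follow-up, the kickoff note, the out-of-office reply, and the status update — 5 in all.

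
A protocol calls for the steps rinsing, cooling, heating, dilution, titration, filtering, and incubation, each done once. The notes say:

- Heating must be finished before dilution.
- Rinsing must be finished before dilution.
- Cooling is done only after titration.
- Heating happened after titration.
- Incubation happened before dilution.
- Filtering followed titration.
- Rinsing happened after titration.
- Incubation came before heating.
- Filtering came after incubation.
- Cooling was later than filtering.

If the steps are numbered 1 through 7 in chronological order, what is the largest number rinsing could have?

6

Rinsing must come before dilution — 1 step forced after it.
Everything else can be placed before rinsing in some valid order, so rinsing can sit as late as position 7 − 1 = 6.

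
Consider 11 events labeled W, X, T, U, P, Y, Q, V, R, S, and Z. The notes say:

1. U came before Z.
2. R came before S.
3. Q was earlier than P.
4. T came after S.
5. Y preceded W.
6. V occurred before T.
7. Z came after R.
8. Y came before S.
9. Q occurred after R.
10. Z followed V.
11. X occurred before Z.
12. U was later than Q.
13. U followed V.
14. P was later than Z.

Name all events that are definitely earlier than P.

Directly stated before P: Q and Z.
R reaches P via R → Z → P.
U reaches P via U → Z → P.
V reaches P via V → Z → P.
Likewise X reaches P by chaining the stated constraints.
No chain forces W (or any of the others) ahead of P.

Q, R, U, V, X, Z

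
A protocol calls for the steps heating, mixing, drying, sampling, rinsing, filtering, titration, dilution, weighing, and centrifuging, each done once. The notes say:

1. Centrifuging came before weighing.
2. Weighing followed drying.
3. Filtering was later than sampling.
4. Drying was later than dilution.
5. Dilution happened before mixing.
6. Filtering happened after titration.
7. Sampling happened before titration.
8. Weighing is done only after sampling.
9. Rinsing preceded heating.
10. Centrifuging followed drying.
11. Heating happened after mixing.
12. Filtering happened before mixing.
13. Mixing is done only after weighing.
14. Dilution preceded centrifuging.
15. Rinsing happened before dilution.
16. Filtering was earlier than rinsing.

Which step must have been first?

Sampling has a chain of constraints placing it before every other step, so sampling must be first.

sampling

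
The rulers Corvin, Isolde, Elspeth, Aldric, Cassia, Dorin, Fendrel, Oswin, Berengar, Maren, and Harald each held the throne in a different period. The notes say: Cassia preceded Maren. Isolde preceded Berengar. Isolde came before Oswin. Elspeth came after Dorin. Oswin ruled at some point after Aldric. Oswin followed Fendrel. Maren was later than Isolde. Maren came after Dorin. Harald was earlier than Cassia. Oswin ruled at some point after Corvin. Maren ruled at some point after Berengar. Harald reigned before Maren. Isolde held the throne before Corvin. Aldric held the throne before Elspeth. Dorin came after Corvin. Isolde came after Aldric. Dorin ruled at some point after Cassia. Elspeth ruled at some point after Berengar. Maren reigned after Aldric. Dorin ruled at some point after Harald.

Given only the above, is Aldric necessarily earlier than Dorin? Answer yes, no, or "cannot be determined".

yes

Chain the constraints: Aldric → Isolde → Corvin → Dorin. Each link is directly stated, so Aldric comes before Dorin.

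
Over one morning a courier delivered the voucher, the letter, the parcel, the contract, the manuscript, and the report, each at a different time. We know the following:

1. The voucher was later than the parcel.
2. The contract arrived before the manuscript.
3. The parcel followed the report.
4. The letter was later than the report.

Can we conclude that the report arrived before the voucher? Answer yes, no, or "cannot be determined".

Chain the constraints: the report → the parcel → the voucher. Each link is directly stated, so the report comes before the voucher.

yes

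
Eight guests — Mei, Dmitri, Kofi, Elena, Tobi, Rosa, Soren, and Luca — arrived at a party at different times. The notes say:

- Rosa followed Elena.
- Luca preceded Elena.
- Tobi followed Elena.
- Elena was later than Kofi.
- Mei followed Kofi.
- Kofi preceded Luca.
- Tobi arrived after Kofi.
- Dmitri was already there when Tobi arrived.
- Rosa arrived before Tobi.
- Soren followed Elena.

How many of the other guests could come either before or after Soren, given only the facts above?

4

Forced before Soren: Elena, Kofi, and Luca.
That leaves Dmitri, Mei, Rosa, and Tobi with no forced order relative to Soren — 4.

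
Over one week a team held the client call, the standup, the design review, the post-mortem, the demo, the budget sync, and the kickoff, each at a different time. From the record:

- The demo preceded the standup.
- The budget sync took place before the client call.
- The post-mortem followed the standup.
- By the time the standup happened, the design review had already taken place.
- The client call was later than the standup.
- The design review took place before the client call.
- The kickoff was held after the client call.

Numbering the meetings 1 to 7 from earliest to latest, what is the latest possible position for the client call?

The client call must come before the kickoff — 1 meeting forced after it.
Everything else can be placed before the client call in some valid order, so the client call can sit as late as position 7 − 1 = 6.

6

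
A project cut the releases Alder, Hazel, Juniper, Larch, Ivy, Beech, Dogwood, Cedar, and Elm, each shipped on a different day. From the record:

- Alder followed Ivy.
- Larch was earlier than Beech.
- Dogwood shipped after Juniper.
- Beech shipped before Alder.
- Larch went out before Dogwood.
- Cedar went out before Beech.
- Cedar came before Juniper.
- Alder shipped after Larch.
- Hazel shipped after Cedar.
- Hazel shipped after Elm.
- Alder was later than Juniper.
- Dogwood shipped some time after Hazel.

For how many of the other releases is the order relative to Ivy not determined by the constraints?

7

Forced after Ivy: Alder.
That leaves Beech, Cedar, Dogwood, Elm, Hazel, Juniper, and Larch with no forced order relative to Ivy — 7.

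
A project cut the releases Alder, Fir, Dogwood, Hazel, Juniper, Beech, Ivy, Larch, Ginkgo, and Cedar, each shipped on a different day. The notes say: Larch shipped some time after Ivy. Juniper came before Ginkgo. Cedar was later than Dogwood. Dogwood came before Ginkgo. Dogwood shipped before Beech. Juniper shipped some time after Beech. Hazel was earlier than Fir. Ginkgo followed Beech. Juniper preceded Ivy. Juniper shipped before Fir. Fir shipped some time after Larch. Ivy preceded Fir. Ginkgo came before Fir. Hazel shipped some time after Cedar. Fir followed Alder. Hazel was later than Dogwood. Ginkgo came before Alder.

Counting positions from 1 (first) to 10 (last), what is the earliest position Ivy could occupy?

Beech, Dogwood, and Juniper must all come before Ivy — 3 forced predecessors.
Nothing else is forced ahead of Ivy, so its earliest slot is position 3 + 1 = 4.

4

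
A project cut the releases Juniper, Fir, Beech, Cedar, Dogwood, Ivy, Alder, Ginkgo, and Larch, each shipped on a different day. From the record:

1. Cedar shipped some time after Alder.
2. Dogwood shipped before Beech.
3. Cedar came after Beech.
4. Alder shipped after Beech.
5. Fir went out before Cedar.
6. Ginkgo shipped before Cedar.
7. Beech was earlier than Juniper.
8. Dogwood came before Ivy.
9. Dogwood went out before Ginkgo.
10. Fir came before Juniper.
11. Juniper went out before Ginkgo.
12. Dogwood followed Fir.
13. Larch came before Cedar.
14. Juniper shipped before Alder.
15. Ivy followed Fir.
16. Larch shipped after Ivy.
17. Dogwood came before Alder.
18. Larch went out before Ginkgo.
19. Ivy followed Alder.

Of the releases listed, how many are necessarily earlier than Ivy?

Directly stated before Ivy: Alder, Dogwood, and Fir.
Beech reaches Ivy via Beech → Alder → Ivy.
Juniper reaches Ivy via Juniper → Alder → Ivy.
No chain forces Ginkgo (or any of the others) ahead of Ivy.
That's Alder, Beech, Dogwood, Fir, and Juniper — 5 in all.

5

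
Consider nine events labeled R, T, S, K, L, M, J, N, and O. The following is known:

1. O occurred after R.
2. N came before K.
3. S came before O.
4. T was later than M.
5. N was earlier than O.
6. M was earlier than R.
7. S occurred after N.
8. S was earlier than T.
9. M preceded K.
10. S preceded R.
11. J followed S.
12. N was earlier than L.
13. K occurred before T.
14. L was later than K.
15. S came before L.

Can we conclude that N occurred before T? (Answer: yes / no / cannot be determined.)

Chain the constraints: N → S → T. Each link is directly stated, so N comes before T.

yes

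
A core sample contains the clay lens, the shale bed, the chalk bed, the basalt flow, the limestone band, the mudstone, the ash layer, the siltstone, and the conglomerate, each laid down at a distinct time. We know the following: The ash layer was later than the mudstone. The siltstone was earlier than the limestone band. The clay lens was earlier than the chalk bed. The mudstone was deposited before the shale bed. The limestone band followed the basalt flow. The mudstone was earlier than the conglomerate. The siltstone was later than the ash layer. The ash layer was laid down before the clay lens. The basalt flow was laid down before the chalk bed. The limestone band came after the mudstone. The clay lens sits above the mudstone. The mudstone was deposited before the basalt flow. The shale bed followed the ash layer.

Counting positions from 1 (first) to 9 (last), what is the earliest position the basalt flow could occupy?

The mudstone must come before the basalt flow — 1 forced predecessor.
Nothing else is forced ahead of the basalt flow, so its earliest slot is position 1 + 1 = 2.

2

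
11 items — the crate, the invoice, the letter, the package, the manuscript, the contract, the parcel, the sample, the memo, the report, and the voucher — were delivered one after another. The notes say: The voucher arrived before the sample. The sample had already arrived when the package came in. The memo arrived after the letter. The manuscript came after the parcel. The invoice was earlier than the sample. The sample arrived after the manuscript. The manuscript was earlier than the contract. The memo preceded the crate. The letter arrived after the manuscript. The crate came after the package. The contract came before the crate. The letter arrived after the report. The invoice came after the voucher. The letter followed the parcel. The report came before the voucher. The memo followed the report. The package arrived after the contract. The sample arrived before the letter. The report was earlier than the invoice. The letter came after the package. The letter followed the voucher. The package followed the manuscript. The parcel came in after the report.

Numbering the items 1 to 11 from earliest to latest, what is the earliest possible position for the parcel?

The report must come before the parcel — 1 forced predecessor.
Nothing else is forced ahead of the parcel, so its earliest slot is position 1 + 1 = 2.

2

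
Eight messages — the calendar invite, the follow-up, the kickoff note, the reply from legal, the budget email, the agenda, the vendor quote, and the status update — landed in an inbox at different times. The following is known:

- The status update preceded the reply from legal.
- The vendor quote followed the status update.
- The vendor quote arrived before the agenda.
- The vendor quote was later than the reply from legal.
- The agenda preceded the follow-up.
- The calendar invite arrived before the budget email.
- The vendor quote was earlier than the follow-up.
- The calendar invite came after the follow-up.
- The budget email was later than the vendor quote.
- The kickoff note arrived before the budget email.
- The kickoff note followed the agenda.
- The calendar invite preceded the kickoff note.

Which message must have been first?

The status update has a chain of constraints placing it before every other message, so the status update must be first.

the status update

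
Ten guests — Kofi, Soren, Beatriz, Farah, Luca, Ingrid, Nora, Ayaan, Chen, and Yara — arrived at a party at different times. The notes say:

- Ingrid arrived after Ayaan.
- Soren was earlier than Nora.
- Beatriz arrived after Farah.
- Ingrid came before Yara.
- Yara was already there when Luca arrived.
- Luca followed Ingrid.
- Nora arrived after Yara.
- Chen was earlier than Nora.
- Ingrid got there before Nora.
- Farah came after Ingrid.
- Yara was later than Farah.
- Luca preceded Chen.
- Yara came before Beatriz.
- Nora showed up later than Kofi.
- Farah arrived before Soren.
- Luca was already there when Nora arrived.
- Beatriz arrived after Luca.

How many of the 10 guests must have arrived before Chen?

Directly stated before Chen: Luca.
Ayaan reaches Chen via Ayaan → Ingrid → Luca → Chen.
Farah reaches Chen via Farah → Yara → Luca → Chen.
Ingrid reaches Chen via Ingrid → Luca → Chen.
Likewise Yara reaches Chen by chaining the stated constraints.
That's Ayaan, Farah, Ingrid, Luca, and Yara — 5 in all.

5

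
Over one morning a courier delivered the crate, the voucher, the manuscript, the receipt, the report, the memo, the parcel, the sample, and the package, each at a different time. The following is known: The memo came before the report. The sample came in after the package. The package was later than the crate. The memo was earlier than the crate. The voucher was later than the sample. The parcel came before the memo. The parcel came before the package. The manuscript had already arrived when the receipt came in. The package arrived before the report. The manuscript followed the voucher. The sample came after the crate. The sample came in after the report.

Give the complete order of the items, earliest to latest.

the parcel, the memo, the crate, the package, the report, the sample, the voucher, the manuscript, the receipt

The constraints fix every adjacent pair, so only one ordering works:
the parcel → the memo → the crate → the package → the report → the sample → the voucher → the manuscript → the receipt.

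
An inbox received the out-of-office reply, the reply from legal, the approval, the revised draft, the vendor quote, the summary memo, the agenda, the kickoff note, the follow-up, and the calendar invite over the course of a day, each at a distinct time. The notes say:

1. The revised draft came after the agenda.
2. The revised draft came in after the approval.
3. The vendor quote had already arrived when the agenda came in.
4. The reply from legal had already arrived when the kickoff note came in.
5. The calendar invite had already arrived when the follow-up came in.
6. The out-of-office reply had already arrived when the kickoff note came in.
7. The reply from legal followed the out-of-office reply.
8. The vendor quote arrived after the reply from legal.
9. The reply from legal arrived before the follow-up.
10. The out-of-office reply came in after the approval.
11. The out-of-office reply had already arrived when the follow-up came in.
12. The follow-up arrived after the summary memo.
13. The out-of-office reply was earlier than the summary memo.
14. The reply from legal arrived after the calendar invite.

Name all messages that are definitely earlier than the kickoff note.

Directly stated before the kickoff note: the out-of-office reply and the reply from legal.
The approval reaches the kickoff note via the approval → the out-of-office reply → the kickoff note.
The calendar invite reaches the kickoff note via the calendar invite → the reply from legal → the kickoff note.
No chain forces the follow-up (or any of the others) ahead of the kickoff note.

the approval, the calendar invite, the out-of-office reply, the reply from legal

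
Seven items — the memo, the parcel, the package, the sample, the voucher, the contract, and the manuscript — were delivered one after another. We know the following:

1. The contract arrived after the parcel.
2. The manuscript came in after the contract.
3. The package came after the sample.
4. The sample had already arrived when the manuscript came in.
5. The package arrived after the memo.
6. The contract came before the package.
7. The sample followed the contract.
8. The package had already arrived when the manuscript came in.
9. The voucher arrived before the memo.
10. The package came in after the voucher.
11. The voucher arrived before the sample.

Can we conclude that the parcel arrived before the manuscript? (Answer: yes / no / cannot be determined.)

Chain the constraints: the parcel → the contract → the manuscript. Each link is directly stated, so the parcel comes before the manuscript.

yes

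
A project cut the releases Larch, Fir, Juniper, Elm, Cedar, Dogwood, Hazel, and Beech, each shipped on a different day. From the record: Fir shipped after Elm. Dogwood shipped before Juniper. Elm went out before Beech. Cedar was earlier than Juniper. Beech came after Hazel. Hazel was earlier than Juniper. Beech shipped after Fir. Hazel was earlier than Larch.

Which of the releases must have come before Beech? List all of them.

Elm, Fir, Hazel

Directly stated before Beech: Elm, Fir, and Hazel.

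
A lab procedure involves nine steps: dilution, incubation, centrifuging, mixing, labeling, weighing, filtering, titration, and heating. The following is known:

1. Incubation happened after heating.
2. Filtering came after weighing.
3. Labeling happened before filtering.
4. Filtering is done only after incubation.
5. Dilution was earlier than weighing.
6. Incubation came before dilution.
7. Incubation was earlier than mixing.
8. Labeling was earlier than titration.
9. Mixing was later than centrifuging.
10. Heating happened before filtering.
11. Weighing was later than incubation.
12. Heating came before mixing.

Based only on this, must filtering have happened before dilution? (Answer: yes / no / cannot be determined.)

Tracing the constraints gives dilution → weighing → filtering, so dilution must come before filtering.
That means filtering cannot be before dilution.

no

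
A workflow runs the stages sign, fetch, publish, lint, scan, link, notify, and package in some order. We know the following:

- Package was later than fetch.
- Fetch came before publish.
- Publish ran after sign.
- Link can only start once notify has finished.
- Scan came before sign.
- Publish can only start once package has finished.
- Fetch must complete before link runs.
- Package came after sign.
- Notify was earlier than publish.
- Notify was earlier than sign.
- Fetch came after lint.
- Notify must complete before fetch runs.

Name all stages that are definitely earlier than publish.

Directly stated before publish: fetch, notify, package, and sign.
Lint reaches publish via lint → fetch → publish.
Scan reaches publish via scan → sign → publish.

fetch, lint, notify, package, scan, sign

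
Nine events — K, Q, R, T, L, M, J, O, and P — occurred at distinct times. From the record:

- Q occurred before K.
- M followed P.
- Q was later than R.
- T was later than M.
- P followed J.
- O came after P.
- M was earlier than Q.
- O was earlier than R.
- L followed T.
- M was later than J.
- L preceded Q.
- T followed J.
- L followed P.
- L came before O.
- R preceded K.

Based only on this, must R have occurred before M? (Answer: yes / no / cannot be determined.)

no

Tracing the constraints gives M → T → L → O → R, so M must come before R.
That means R cannot be before M.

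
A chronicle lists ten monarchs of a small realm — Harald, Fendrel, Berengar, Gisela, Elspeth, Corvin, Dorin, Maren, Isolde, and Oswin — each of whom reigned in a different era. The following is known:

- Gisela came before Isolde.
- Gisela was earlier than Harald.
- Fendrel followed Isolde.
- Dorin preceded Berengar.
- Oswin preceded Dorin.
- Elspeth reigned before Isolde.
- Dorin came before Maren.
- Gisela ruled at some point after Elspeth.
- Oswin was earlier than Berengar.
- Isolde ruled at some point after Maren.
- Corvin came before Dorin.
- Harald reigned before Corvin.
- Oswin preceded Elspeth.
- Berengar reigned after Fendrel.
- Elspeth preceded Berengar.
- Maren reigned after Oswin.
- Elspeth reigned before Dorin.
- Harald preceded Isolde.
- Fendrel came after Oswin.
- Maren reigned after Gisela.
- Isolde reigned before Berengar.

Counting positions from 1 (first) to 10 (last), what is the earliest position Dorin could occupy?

6

Corvin, Elspeth, Gisela, Harald, and Oswin must all come before Dorin — 5 forced predecessors.
Nothing else is forced ahead of Dorin, so their earliest slot is position 5 + 1 = 6.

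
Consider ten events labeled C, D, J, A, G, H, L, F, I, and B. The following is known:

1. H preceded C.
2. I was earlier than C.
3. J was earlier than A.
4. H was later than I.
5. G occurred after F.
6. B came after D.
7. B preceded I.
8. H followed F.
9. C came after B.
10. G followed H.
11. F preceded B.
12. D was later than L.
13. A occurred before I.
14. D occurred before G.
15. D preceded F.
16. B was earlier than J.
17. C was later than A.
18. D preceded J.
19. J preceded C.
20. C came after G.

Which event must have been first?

L has a chain of constraints placing it before every other event, so L must be first.

L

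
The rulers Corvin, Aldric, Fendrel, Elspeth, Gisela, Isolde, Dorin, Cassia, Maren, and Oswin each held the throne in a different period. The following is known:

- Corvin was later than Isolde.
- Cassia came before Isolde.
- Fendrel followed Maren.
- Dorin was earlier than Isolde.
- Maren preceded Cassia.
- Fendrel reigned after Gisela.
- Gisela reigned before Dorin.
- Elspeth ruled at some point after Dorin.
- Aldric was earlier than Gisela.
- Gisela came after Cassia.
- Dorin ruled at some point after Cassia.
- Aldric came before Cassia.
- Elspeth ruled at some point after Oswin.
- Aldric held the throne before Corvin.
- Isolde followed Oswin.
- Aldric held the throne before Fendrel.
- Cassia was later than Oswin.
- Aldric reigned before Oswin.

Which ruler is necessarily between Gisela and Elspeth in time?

Tracing the constraints gives Gisela → Dorin → Elspeth, so Dorin sits after Gisela and before Elspeth.
No other ruler is forced both after Gisela and before Elspeth.

Dorin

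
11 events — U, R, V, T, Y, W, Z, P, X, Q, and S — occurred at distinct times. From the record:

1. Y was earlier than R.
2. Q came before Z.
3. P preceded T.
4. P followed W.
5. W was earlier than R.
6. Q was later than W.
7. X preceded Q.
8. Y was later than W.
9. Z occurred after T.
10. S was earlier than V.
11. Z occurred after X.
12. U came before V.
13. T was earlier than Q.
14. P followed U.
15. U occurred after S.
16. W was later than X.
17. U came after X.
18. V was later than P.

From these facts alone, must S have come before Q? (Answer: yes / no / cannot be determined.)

yes

Chain the constraints: S → U → P → T → Q. Each link is directly stated, so S comes before Q.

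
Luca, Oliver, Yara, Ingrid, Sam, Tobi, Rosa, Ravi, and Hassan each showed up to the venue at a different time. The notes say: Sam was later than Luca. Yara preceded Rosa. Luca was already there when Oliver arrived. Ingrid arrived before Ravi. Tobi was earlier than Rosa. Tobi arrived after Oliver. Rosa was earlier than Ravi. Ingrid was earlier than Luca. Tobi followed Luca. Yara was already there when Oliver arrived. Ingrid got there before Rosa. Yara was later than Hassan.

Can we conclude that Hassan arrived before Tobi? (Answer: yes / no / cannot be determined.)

yes

Chain the constraints: Hassan → Yara → Oliver → Tobi. Each link is directly stated, so Hassan comes before Tobi.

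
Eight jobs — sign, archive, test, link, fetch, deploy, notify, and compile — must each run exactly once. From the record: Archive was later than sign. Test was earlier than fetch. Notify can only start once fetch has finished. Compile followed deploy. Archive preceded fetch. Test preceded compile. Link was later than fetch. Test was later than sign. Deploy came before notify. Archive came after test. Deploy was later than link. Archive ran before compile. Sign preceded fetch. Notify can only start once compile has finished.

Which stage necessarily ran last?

notify

Every other stage has a chain of constraints placing it before notify, so notify is last.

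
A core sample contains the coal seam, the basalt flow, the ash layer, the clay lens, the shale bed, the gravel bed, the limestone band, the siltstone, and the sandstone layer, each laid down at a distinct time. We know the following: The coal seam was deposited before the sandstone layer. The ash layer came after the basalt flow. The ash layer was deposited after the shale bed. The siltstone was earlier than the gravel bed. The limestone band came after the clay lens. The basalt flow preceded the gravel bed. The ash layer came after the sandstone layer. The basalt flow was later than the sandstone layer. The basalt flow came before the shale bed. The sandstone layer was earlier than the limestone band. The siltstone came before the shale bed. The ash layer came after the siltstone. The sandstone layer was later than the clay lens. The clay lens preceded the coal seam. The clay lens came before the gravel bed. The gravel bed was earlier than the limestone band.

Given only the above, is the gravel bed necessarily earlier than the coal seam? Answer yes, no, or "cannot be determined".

Tracing the constraints gives the coal seam → the sandstone layer → the basalt flow → the gravel bed, so the coal seam must come before the gravel bed.
That means the gravel bed cannot be before the coal seam.

no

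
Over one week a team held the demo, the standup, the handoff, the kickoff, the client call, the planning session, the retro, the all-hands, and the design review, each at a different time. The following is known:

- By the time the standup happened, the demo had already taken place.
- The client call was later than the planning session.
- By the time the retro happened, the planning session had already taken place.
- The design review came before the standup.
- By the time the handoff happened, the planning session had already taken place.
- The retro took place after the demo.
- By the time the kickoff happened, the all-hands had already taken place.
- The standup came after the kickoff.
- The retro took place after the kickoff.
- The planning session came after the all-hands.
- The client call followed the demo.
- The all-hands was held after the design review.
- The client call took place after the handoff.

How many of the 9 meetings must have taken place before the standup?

4

Directly stated before the standup: the demo, the design review, and the kickoff.
The all-hands reaches the standup via the all-hands → the kickoff → the standup.
No chain forces the retro (or any of the others) ahead of the standup.
That's the all-hands, the demo, the design review, and the kickoff — 4 in all.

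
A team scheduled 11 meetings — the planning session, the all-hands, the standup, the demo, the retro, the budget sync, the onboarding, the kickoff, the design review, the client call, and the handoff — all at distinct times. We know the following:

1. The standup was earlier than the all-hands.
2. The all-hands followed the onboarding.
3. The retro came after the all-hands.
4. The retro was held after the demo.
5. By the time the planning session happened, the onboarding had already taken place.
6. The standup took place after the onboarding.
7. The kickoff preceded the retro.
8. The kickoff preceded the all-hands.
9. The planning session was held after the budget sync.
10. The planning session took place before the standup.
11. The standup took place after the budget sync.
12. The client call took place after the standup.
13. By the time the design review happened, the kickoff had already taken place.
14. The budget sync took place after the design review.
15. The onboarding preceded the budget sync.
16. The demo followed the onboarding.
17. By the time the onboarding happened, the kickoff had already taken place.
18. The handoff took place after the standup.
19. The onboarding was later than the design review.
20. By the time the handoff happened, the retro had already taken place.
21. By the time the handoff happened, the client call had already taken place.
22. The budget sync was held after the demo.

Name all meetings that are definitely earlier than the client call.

the budget sync, the demo, the design review, the kickoff, the onboarding, the planning session, the standup

Directly stated before the client call: the standup.
The budget sync reaches the client call via the budget sync → the standup → the client call.
The demo reaches the client call via the demo → the budget sync → the standup → the client call.
The design review reaches the client call via the design review → the onboarding → the standup → the client call.
Likewise the kickoff, the onboarding, and the planning session each reach the client call by chaining the stated constraints.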